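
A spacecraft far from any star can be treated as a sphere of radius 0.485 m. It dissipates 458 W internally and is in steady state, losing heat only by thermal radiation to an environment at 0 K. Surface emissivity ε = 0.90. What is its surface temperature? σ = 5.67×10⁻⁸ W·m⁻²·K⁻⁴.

T ≈ 235 K

Steady state: internal power = radiated power, P = εσA T⁴.
Radiating area A = 4πr² = 2.956 m².
T⁴ = P/(εσA) = 458/(0.90·5.67×10⁻⁸·2.956) = 3.036×10⁹ K⁴.
T = (3.036×10⁹)^(1/4).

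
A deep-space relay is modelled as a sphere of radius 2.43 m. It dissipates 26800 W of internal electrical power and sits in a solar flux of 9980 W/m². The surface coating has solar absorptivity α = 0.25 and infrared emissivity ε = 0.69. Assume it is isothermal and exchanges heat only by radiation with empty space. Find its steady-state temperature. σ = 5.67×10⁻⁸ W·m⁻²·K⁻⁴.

At steady state, absorbed solar power + internal power = radiated power.
Absorbed: α·S·A_cross = 0.25·9980·18.55 = 46280 W (cross-section πr²).
Total input = 46280 + 26800 = 73080 W.
Radiated: εσ·A_surf·T⁴ with A_surf = 4πr² = 74.20 m².
T⁴ = 73080/(0.69·5.67×10⁻⁸·74.20) = 2.517×10¹⁰ K⁴.

T ≈ 398 K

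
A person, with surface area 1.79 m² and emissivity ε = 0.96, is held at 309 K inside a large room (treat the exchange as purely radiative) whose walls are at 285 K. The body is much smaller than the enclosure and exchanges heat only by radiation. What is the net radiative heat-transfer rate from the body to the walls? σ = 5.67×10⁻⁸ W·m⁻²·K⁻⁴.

P_net ≈ 245 W

For a small grey body in a large enclosure: P_net = εσA(T_body⁴ − T_wall⁴).
A = 1.79 m²; T_body⁴ − T_wall⁴ = 9.117×10⁹ − 6.598×10⁹ = 2.519×10⁹ K⁴.
|P_net| = 0.96·5.67×10⁻⁸·1.790·2.519×10⁹.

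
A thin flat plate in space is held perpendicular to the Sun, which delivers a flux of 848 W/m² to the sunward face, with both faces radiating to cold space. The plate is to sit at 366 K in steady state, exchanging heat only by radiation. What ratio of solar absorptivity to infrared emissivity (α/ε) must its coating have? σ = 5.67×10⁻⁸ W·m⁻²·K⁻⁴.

Balance: αS·A = εσ·2A·T⁴ ⇒ α/ε = 2σT⁴/S.
α/ε = 2·5.67×10⁻⁸·(366)⁴/848 = 2·5.67×10⁻⁸·1.794×10¹⁰/848.

α/ε ≈ 2.40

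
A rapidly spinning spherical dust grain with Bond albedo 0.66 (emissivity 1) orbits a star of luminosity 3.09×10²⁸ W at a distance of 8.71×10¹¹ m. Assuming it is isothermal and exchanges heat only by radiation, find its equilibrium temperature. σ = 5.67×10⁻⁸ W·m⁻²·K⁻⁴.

T ≈ 264 K

First find the stellar flux at distance d: S = L/(4πd²) = 3.09×10²⁸/(4π·(8.71×10¹¹)²) = 3241 W/m².
For an isothermal sphere, absorbed (1−a)S·πr² = emitted σ·4πr²·T⁴, so T⁴ = (1−a)S/(4σ).
T⁴ = 0.340·3241/(4·5.67×10⁻⁸) = 4.859×10⁹ K⁴.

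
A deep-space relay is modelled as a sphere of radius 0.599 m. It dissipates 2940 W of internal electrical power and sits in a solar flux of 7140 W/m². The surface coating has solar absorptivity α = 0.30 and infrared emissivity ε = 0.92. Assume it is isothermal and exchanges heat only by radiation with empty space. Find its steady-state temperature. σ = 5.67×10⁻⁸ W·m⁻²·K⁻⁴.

T ≈ 388 K

At steady state, absorbed solar power + internal power = radiated power.
Absorbed: α·S·A_cross = 0.30·7140·1.127 = 2414 W (cross-section πr²).
Total input = 2414 + 2940 = 5354 W.
Radiated: εσ·A_surf·T⁴ with A_surf = 4πr² = 4.509 m².
T⁴ = 5354/(0.92·5.67×10⁻⁸·4.509) = 2.277×10¹⁰ K⁴.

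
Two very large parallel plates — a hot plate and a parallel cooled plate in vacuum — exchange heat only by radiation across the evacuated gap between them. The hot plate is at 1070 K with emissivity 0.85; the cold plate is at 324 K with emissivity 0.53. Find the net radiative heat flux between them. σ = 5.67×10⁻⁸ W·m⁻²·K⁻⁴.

For two infinite grey parallel plates, q = σ(T₁⁴ − T₂⁴)/(1/ε₁ + 1/ε₂ − 1).
T₁⁴ − T₂⁴ = 1.311×10¹² − 1.102×10¹⁰ = 1.300×10¹² K⁴.
1/ε₁ + 1/ε₂ − 1 = 1.176 + 1.887 − 1 = 2.063.
q = 5.67×10⁻⁸ × 1.300×10¹² / 2.063.

q ≈ 35700 W/m²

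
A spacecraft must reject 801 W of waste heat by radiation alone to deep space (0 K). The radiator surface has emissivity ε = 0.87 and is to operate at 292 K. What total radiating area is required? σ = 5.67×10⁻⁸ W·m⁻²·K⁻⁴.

P = εσA T⁴ ⇒ A = P/(εσT⁴).
T⁴ = 7.270×10⁹ K⁴.
A = 801/(0.87 × 5.67×10⁻⁸ × 7.270×10⁹).

A ≈ 2.23 m²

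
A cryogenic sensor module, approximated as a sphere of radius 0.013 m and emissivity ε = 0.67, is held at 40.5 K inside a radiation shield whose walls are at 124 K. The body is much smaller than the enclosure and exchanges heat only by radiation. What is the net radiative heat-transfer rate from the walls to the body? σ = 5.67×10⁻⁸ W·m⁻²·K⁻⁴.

P_net ≈ 0.0189 W

For a small grey body in a large enclosure: P_net = εσA(T_body⁴ − T_wall⁴).
A = 4πr² = 0.002124 m²; T_body⁴ − T_wall⁴ = 2.690×10⁶ − 2.364×10⁸ = -2.337×10⁸ K⁴.
|P_net| = 0.67·5.67×10⁻⁸·0.002124·2.337×10⁸.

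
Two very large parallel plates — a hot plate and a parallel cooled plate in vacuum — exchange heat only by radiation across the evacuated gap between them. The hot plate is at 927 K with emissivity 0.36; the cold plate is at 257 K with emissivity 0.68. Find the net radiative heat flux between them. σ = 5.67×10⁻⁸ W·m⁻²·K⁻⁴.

For two infinite grey parallel plates, q = σ(T₁⁴ − T₂⁴)/(1/ε₁ + 1/ε₂ − 1).
T₁⁴ − T₂⁴ = 7.384×10¹¹ − 4.362×10⁹ = 7.341×10¹¹ K⁴.
1/ε₁ + 1/ε₂ − 1 = 2.778 + 1.471 − 1 = 3.248.
q = 5.67×10⁻⁸ × 7.341×10¹¹ / 3.248.

q ≈ 12800 W/m²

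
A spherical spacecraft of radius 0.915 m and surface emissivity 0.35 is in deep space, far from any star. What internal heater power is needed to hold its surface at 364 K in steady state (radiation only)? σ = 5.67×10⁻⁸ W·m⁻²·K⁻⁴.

P ≈ 3670 W

P = εσ·4πr²·T⁴.
4πr² = 10.52 m²; T⁴ = 1.756×10¹⁰ K⁴.
P = 0.35·5.67×10⁻⁸·10.52·1.756×10¹⁰.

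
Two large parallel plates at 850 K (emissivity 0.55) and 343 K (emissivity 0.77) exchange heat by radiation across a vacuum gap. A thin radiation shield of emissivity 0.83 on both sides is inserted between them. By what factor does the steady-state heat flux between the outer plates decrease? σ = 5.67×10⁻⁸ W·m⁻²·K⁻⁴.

Without shield: q₀ = σΔ(T⁴)/(1/ε₁+1/ε₂−1) with denominator 2.117.
With shield the two gaps are in series; the resistances add: (1/ε₁+1/ε_s−1)+(1/ε_s+1/ε₂−1) = 2.023+1.504 = 3.527.
Heat-flux ratio q₀/q = 3.527/2.117.

factor ≈ 1.67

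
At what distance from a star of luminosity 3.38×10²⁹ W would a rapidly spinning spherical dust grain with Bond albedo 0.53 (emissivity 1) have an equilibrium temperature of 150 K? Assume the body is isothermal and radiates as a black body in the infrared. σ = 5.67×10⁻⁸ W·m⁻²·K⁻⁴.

For an isothermal black-emitting sphere, (1−a)S·πr² = σ·4πr²·T⁴ ⇒ S = 4σT⁴/(1−a).
S = 4·5.67×10⁻⁸·(150)⁴/0.470 = 244.3 W/m².
Flux falls as S = L/(4πd²), so d = √(L/(4πS)) = √(3.38×10²⁹/(4π·244.3)).

d ≈ 1.05×10¹³ m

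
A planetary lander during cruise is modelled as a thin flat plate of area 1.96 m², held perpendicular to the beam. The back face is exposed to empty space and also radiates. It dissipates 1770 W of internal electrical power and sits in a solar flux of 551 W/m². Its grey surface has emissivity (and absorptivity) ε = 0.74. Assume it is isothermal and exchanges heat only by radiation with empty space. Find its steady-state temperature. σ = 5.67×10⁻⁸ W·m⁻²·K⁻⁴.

T ≈ 354 K

At steady state, absorbed solar power + internal power = radiated power.
Absorbed: α·S·A_cross = 0.74·551·1.960 = 799.2 W (cross-section A).
Total input = 799.2 + 1770 = 2569 W.
Radiated: εσ·A_surf·T⁴ with A_surf = 2A = 3.920 m².
T⁴ = 2569/(0.74·5.67×10⁻⁸·3.920) = 1.562×10¹⁰ K⁴.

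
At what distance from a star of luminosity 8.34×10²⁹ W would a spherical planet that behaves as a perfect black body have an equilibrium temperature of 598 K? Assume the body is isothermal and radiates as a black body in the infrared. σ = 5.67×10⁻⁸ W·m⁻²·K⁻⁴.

For an isothermal black-emitting sphere, (1−a)S·πr² = σ·4πr²·T⁴ ⇒ S = 4σT⁴/(1−a).
S = 4·5.67×10⁻⁸·(598)⁴/1.00 = 29000 W/m².
Flux falls as S = L/(4πd²), so d = √(L/(4πS)) = √(8.34×10²⁹/(4π·29000)).

d ≈ 1.51×10¹² m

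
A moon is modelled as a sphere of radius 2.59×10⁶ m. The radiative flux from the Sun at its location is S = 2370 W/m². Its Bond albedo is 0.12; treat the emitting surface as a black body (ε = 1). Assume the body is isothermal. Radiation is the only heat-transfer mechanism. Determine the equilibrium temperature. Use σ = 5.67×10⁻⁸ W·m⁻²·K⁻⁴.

T ≈ 310 K

At equilibrium, absorbed power = emitted power.
Absorbing cross-section = πr² = 2.107×10¹³ m²; emitting surface = 4πr² = 8.430×10¹³ m² (ratio 4).
(1−a)S·A_cross = εσ·A_surf·T⁴  ⇒  T⁴ = (1−a)S/(4σ).
T⁴ = 0.880·2370/(4·5.67×10⁻⁸) = 9.196×10⁹ K⁴.
T = (9.196×10⁹)^(1/4).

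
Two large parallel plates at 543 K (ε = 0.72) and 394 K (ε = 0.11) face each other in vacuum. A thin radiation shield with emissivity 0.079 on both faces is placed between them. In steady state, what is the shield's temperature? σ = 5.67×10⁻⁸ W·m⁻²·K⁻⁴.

T_s ≈ 500 K

In steady state the net flux on the hot side equals that on the cold side.
σ(T₁⁴−T_s⁴)/D₁ = σ(T_s⁴−T₂⁴)/D₂, with D₁ = 1/ε₁+1/ε_s−1 = 13.05, D₂ = 1/ε_s+1/ε₂−1 = 20.75.
Solve for T_s⁴: T_s⁴ = (D₂·T₁⁴ + D₁·T₂⁴)/(D₁+D₂) = 6.268×10¹⁰ K⁴.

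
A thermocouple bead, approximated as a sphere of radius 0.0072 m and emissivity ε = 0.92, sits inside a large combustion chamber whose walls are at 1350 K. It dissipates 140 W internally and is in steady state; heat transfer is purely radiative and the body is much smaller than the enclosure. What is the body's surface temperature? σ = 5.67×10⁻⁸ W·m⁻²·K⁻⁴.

T ≈ 1650 K

For a small grey body in a large enclosure, net radiated power = εσA(T⁴ − T_w⁴).
Steady state: P = εσA(T⁴ − T_w⁴) with A = 4πr² = 6.514×10⁻⁴ m².
T⁴ = P/(εσA) + T_w⁴ = 140/(0.92·5.67×10⁻⁸·6.514×10⁻⁴) + (1350)⁴
    = 4.120×10¹² + 3.322×10¹² = 7.441×10¹² K⁴.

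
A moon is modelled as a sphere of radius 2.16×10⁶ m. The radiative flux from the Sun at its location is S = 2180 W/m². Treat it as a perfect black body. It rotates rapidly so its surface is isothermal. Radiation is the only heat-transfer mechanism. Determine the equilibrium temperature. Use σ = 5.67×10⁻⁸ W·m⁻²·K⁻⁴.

T ≈ 313 K

At equilibrium, absorbed power = emitted power.
Absorbing cross-section = πr² = 1.466×10¹³ m²; emitting surface = 4πr² = 5.863×10¹³ m² (ratio 4).
S·A_cross = εσ·A_surf·T⁴  ⇒  T⁴ = S/(4σ).
T⁴ = 1.00·2180/(4·5.67×10⁻⁸) = 9.612×10⁹ K⁴.
T = (9.612×10⁹)^(1/4).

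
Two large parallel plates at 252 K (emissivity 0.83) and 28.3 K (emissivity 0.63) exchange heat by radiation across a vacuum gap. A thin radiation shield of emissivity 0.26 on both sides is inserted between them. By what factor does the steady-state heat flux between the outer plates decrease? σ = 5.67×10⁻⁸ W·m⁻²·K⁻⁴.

factor ≈ 4.73

Without shield: q₀ = σΔ(T⁴)/(1/ε₁+1/ε₂−1) with denominator 1.792.
With shield the two gaps are in series; the resistances add: (1/ε₁+1/ε_s−1)+(1/ε_s+1/ε₂−1) = 4.051+4.433 = 8.484.
Heat-flux ratio q₀/q = 8.484/1.792.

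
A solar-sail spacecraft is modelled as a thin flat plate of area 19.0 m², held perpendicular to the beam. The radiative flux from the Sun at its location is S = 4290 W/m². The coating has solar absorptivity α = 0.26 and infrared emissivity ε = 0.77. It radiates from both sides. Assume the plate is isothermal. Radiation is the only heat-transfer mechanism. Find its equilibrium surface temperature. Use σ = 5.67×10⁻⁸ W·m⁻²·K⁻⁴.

At equilibrium, absorbed power = emitted power.
Absorbing cross-section = A = 19.00 m²; emitting surface = 2A = 38.00 m² (ratio 2).
αS·A_cross = εσ·A_surf·T⁴  ⇒  T⁴ = αS/(ε·2σ).
T⁴ = 0.260·4290/(0.77·2·5.67×10⁻⁸) = 1.277×10¹⁰ K⁴.
T = (1.277×10¹⁰)^(1/4).

T ≈ 336 K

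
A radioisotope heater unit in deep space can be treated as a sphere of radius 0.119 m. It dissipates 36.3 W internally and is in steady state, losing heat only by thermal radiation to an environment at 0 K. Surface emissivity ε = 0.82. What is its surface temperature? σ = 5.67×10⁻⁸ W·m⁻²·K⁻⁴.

Steady state: internal power = radiated power, P = εσA T⁴.
Radiating area A = 4πr² = 0.1780 m².
T⁴ = P/(εσA) = 36.3/(0.82·5.67×10⁻⁸·0.1780) = 4.387×10⁹ K⁴.
T = (4.387×10⁹)^(1/4).

T ≈ 257 K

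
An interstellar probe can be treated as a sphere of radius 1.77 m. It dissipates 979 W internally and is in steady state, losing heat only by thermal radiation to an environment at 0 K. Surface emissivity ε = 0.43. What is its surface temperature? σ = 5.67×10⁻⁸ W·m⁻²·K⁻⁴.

Steady state: internal power = radiated power, P = εσA T⁴.
Radiating area A = 4πr² = 39.37 m².
T⁴ = P/(εσA) = 979/(0.43·5.67×10⁻⁸·39.37) = 1.020×10⁹ K⁴.
T = (1.020×10⁹)^(1/4).

T ≈ 179 K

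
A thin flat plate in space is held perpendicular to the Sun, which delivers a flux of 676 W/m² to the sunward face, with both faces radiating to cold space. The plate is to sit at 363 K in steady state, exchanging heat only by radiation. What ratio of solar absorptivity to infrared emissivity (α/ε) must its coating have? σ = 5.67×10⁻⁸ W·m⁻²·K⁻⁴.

Balance: αS·A = εσ·2A·T⁴ ⇒ α/ε = 2σT⁴/S.
α/ε = 2·5.67×10⁻⁸·(363)⁴/676 = 2·5.67×10⁻⁸·1.736×10¹⁰/676.

α/ε ≈ 2.91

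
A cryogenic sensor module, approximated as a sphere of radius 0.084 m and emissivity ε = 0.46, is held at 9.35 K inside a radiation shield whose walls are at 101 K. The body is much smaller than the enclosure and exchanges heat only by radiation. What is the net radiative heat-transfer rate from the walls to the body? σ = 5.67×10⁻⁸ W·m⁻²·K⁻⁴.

P_net ≈ 0.241 W

For a small grey body in a large enclosure: P_net = εσA(T_body⁴ − T_wall⁴).
A = 4πr² = 0.08867 m²; T_body⁴ − T_wall⁴ = 7643 − 1.041×10⁸ = -1.041×10⁸ K⁴.
|P_net| = 0.46·5.67×10⁻⁸·0.08867·1.041×10⁸.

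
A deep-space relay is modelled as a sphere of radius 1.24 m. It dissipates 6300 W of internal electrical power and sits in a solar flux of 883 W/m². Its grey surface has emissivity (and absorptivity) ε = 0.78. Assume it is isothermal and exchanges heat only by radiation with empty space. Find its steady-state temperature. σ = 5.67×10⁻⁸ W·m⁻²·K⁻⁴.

At steady state, absorbed solar power + internal power = radiated power.
Absorbed: α·S·A_cross = 0.78·883·4.831 = 3327 W (cross-section πr²).
Total input = 3327 + 6300 = 9627 W.
Radiated: εσ·A_surf·T⁴ with A_surf = 4πr² = 19.32 m².
T⁴ = 9627/(0.78·5.67×10⁻⁸·19.32) = 1.127×10¹⁰ K⁴.

T ≈ 326 K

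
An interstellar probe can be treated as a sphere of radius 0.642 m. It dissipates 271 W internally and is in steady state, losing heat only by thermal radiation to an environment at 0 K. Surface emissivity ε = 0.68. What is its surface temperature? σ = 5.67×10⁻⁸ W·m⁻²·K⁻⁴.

T ≈ 192 K

Steady state: internal power = radiated power, P = εσA T⁴.
Radiating area A = 4πr² = 5.179 m².
T⁴ = P/(εσA) = 271/(0.68·5.67×10⁻⁸·5.179) = 1.357×10⁹ K⁴.
T = (1.357×10⁹)^(1/4).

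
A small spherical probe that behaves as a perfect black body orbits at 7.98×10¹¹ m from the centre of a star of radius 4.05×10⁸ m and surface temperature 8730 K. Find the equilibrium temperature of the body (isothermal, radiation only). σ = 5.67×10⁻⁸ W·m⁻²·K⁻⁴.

T ≈ 139 K

The star's surface emits σT_*⁴; at distance d the flux is S = σT_*⁴(R_*/d)².
S = 5.67×10⁻⁸·(8730)⁴·(4.05×10⁸/7.98×10¹¹)² = 84.83 W/m².
For an isothermal sphere T⁴ = (1−a)S/(4σ) = 3.740×10⁸ K⁴.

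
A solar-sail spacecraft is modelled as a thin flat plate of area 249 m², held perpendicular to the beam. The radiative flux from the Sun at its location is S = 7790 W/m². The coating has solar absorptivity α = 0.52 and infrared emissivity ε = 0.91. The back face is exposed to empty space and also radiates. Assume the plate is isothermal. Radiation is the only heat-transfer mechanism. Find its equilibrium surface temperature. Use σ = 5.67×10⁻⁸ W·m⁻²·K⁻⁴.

T ≈ 445 K

At equilibrium, absorbed power = emitted power.
Absorbing cross-section = A = 249.0 m²; emitting surface = 2A = 498.0 m² (ratio 2).
αS·A_cross = εσ·A_surf·T⁴  ⇒  T⁴ = αS/(ε·2σ).
T⁴ = 0.520·7790/(0.91·2·5.67×10⁻⁸) = 3.925×10¹⁰ K⁴.
T = (3.925×10¹⁰)^(1/4).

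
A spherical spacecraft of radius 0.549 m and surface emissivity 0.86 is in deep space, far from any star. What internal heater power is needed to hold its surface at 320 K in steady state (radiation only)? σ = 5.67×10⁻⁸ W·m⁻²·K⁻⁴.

P ≈ 1940 W

P = εσ·4πr²·T⁴.
4πr² = 3.788 m²; T⁴ = 1.049×10¹⁰ K⁴.
P = 0.86·5.67×10⁻⁸·3.788·1.049×10¹⁰.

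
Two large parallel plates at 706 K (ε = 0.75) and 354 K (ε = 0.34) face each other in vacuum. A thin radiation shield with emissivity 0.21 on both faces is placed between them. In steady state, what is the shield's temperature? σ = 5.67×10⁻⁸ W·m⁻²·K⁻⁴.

In steady state the net flux on the hot side equals that on the cold side.
σ(T₁⁴−T_s⁴)/D₁ = σ(T_s⁴−T₂⁴)/D₂, with D₁ = 1/ε₁+1/ε_s−1 = 5.095, D₂ = 1/ε_s+1/ε₂−1 = 6.703.
Solve for T_s⁴: T_s⁴ = (D₂·T₁⁴ + D₁·T₂⁴)/(D₁+D₂) = 1.479×10¹¹ K⁴.

T_s ≈ 620 K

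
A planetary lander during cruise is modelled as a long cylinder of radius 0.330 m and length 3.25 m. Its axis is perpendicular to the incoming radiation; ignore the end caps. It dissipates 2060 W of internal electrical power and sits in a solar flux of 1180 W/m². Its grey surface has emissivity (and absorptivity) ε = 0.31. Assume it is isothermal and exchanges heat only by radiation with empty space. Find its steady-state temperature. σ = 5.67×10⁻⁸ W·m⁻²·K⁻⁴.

At steady state, absorbed solar power + internal power = radiated power.
Absorbed: α·S·A_cross = 0.31·1180·2.145 = 784.6 W (cross-section 2rL).
Total input = 784.6 + 2060 = 2845 W.
Radiated: εσ·A_surf·T⁴ with A_surf = 2πrL = 6.739 m².
T⁴ = 2845/(0.31·5.67×10⁻⁸·6.739) = 2.402×10¹⁰ K⁴.

T ≈ 394 K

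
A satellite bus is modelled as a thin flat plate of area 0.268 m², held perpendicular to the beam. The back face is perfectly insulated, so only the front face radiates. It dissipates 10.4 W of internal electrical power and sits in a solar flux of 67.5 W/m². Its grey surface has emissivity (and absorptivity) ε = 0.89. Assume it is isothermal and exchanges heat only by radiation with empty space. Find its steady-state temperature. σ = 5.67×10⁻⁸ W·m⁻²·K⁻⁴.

At steady state, absorbed solar power + internal power = radiated power.
Absorbed: α·S·A_cross = 0.89·67.5·0.2680 = 16.10 W (cross-section A).
Total input = 16.10 + 10.4 = 26.50 W.
Radiated: εσ·A_surf·T⁴ with A_surf = A = 0.2680 m².
T⁴ = 26.50/(0.89·5.67×10⁻⁸·0.2680) = 1.959×10⁹ K⁴.

T ≈ 210 K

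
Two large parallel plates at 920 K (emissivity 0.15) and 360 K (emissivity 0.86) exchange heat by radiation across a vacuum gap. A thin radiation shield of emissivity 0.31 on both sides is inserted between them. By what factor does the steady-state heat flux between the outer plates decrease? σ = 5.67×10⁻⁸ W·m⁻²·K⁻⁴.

Without shield: q₀ = σΔ(T⁴)/(1/ε₁+1/ε₂−1) with denominator 6.829.
With shield the two gaps are in series; the resistances add: (1/ε₁+1/ε_s−1)+(1/ε_s+1/ε₂−1) = 8.892+3.389 = 12.28.
Heat-flux ratio q₀/q = 12.28/6.829.

factor ≈ 1.80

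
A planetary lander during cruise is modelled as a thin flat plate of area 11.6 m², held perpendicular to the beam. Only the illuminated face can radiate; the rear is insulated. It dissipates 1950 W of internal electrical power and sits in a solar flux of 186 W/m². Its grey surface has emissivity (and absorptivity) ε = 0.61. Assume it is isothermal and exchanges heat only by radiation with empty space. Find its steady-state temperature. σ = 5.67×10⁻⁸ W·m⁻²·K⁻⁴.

At steady state, absorbed solar power + internal power = radiated power.
Absorbed: α·S·A_cross = 0.61·186·11.60 = 1316 W (cross-section A).
Total input = 1316 + 1950 = 3266 W.
Radiated: εσ·A_surf·T⁴ with A_surf = A = 11.60 m².
T⁴ = 3266/(0.61·5.67×10⁻⁸·11.60) = 8.141×10⁹ K⁴.

T ≈ 300 K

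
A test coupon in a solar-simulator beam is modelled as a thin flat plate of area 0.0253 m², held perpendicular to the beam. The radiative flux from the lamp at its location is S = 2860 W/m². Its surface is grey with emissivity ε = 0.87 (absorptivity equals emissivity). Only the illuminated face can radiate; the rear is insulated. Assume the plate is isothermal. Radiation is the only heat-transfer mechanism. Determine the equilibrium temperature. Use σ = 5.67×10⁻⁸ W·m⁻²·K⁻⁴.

At equilibrium, absorbed power = emitted power.
Absorbing cross-section = A = 0.02530 m²; emitting surface = A = 0.02530 m² (ratio 1).
εS·A_cross = εσ·A_surf·T⁴  ⇒  T⁴ = S/(1σ)   (ε cancels).
T⁴ = 2860/(1·5.67×10⁻⁸) = 5.044×10¹⁰ K⁴.
T = (5.044×10¹⁰)^(1/4).

T ≈ 474 K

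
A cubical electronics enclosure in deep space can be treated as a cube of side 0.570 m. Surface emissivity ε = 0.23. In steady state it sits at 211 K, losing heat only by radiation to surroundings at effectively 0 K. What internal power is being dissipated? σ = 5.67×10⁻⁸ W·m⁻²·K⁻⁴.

P ≈ 50.4 W

Steady state: P = εσA T⁴.
A = 6L² = 1.949 m²; T⁴ = (211)⁴ = 1.982×10⁹ K⁴.
P = 0.23 × 5.67×10⁻⁸ × 1.949 × 1.982×10⁹.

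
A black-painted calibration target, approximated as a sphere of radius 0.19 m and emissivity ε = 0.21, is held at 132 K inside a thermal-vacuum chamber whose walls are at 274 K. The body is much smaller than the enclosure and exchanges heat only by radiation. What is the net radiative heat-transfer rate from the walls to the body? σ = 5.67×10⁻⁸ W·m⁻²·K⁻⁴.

For a small grey body in a large enclosure: P_net = εσA(T_body⁴ − T_wall⁴).
A = 4πr² = 0.4536 m²; T_body⁴ − T_wall⁴ = 3.036×10⁸ − 5.636×10⁹ = -5.333×10⁹ K⁴.
|P_net| = 0.21·5.67×10⁻⁸·0.4536·5.333×10⁹.

P_net ≈ 28.8 W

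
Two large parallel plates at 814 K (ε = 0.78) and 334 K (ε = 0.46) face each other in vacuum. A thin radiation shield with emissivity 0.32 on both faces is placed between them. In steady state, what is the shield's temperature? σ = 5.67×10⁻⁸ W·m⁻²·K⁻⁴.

T_s ≈ 707 K

In steady state the net flux on the hot side equals that on the cold side.
σ(T₁⁴−T_s⁴)/D₁ = σ(T_s⁴−T₂⁴)/D₂, with D₁ = 1/ε₁+1/ε_s−1 = 3.407, D₂ = 1/ε_s+1/ε₂−1 = 4.299.
Solve for T_s⁴: T_s⁴ = (D₂·T₁⁴ + D₁·T₂⁴)/(D₁+D₂) = 2.504×10¹¹ K⁴.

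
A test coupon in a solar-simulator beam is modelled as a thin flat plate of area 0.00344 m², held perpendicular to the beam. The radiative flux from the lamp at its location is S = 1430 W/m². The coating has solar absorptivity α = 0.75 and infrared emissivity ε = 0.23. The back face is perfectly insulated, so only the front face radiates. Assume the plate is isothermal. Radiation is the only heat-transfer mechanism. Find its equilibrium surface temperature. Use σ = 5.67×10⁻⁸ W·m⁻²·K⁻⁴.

At equilibrium, absorbed power = emitted power.
Absorbing cross-section = A = 0.003440 m²; emitting surface = A = 0.003440 m² (ratio 1).
αS·A_cross = εσ·A_surf·T⁴  ⇒  T⁴ = αS/(ε·1σ).
T⁴ = 0.750·1430/(0.23·1·5.67×10⁻⁸) = 8.224×10¹⁰ K⁴.
T = (8.224×10¹⁰)^(1/4).

T ≈ 536 K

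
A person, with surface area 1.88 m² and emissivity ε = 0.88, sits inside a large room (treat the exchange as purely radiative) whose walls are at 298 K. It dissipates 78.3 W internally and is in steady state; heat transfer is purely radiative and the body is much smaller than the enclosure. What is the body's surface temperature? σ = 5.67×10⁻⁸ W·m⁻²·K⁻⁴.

For a small grey body in a large enclosure, net radiated power = εσA(T⁴ − T_w⁴).
Steady state: P = εσA(T⁴ − T_w⁴) with A = 1.88 m².
T⁴ = P/(εσA) + T_w⁴ = 78.3/(0.88·5.67×10⁻⁸·1.880) + (298)⁴
    = 8.347×10⁸ + 7.886×10⁹ = 8.721×10⁹ K⁴.

T ≈ 306 K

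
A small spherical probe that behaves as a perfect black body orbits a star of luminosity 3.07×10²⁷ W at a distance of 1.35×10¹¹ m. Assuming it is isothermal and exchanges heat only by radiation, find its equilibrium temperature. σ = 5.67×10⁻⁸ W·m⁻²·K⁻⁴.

First find the stellar flux at distance d: S = L/(4πd²) = 3.07×10²⁷/(4π·(1.35×10¹¹)²) = 13400 W/m².
For an isothermal sphere, absorbed (1−a)S·πr² = emitted σ·4πr²·T⁴, so T⁴ = (1−a)S/(4σ).
T⁴ = 1.00·13400/(4·5.67×10⁻⁸) = 5.910×10¹⁰ K⁴.

T ≈ 493 K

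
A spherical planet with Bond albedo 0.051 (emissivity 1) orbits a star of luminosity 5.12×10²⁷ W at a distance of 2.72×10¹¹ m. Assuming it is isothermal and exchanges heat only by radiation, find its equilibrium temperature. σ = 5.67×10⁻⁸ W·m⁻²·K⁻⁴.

T ≈ 390 K

First find the stellar flux at distance d: S = L/(4πd²) = 5.12×10²⁷/(4π·(2.72×10¹¹)²) = 5507 W/m².
For an isothermal sphere, absorbed (1−a)S·πr² = emitted σ·4πr²·T⁴, so T⁴ = (1−a)S/(4σ).
T⁴ = 0.949·5507/(4·5.67×10⁻⁸) = 2.304×10¹⁰ K⁴.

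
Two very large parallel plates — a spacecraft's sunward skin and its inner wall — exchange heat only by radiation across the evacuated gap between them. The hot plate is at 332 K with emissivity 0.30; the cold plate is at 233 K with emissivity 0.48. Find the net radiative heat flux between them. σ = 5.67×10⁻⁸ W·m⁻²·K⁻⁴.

For two infinite grey parallel plates, q = σ(T₁⁴ − T₂⁴)/(1/ε₁ + 1/ε₂ − 1).
T₁⁴ − T₂⁴ = 1.215×10¹⁰ − 2.947×10⁹ = 9.202×10⁹ K⁴.
1/ε₁ + 1/ε₂ − 1 = 3.333 + 2.083 − 1 = 4.417.
q = 5.67×10⁻⁸ × 9.202×10⁹ / 4.417.

q ≈ 118 W/m²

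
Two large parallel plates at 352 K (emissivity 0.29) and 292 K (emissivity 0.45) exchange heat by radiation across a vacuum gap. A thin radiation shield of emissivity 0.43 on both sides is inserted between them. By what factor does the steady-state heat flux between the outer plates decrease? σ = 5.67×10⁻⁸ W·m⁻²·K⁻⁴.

factor ≈ 1.78

Without shield: q₀ = σΔ(T⁴)/(1/ε₁+1/ε₂−1) with denominator 4.670.
With shield the two gaps are in series; the resistances add: (1/ε₁+1/ε_s−1)+(1/ε_s+1/ε₂−1) = 4.774+3.548 = 8.322.
Heat-flux ratio q₀/q = 8.322/4.670.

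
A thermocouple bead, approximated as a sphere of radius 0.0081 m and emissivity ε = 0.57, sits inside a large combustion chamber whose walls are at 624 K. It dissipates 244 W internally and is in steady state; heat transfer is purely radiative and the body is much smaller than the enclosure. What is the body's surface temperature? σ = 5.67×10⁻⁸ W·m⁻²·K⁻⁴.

For a small grey body in a large enclosure, net radiated power = εσA(T⁴ − T_w⁴).
Steady state: P = εσA(T⁴ − T_w⁴) with A = 4πr² = 8.245×10⁻⁴ m².
T⁴ = P/(εσA) + T_w⁴ = 244/(0.57·5.67×10⁻⁸·8.245×10⁻⁴) + (624)⁴
    = 9.157×10¹² + 1.516×10¹¹ = 9.309×10¹² K⁴.

T ≈ 1750 K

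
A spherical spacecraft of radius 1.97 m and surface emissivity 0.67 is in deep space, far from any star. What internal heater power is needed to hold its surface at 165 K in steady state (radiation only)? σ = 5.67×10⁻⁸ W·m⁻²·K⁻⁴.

P ≈ 1370 W

P = εσ·4πr²·T⁴.
4πr² = 48.77 m²; T⁴ = 7.412×10⁸ K⁴.
P = 0.67·5.67×10⁻⁸·48.77·7.412×10⁸.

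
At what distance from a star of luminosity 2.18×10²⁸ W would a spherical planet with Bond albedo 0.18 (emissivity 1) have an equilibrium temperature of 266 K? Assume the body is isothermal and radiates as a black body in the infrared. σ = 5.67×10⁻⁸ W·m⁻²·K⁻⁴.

For an isothermal black-emitting sphere, (1−a)S·πr² = σ·4πr²·T⁴ ⇒ S = 4σT⁴/(1−a).
S = 4·5.67×10⁻⁸·(266)⁴/0.820 = 1385 W/m².
Flux falls as S = L/(4πd²), so d = √(L/(4πS)) = √(2.18×10²⁸/(4π·1385)).

d ≈ 1.12×10¹² m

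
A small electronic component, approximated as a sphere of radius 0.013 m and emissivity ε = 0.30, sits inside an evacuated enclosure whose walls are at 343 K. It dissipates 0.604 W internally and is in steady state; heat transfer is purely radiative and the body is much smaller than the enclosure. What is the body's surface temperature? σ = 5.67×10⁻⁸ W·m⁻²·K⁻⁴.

T ≈ 418 K

For a small grey body in a large enclosure, net radiated power = εσA(T⁴ − T_w⁴).
Steady state: P = εσA(T⁴ − T_w⁴) with A = 4πr² = 0.002124 m².
T⁴ = P/(εσA) + T_w⁴ = 0.604/(0.30·5.67×10⁻⁸·0.002124) + (343)⁴
    = 1.672×10¹⁰ + 1.384×10¹⁰ = 3.056×10¹⁰ K⁴.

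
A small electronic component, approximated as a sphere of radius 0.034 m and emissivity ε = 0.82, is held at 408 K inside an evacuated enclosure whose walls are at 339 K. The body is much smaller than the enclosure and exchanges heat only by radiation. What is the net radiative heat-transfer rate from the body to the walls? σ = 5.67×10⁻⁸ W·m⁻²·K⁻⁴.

P_net ≈ 9.80 W

For a small grey body in a large enclosure: P_net = εσA(T_body⁴ − T_wall⁴).
A = 4πr² = 0.01453 m²; T_body⁴ − T_wall⁴ = 2.771×10¹⁰ − 1.321×10¹⁰ = 1.450×10¹⁰ K⁴.
|P_net| = 0.82·5.67×10⁻⁸·0.01453·1.450×10¹⁰.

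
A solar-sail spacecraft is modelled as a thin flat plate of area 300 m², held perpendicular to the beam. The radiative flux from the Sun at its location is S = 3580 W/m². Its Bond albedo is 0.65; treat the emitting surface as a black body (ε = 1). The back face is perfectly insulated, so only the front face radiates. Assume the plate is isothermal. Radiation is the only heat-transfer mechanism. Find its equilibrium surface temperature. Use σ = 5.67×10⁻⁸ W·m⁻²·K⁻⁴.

At equilibrium, absorbed power = emitted power.
Absorbing cross-section = A = 300.0 m²; emitting surface = A = 300.0 m² (ratio 1).
(1−a)S·A_cross = εσ·A_surf·T⁴  ⇒  T⁴ = (1−a)S/(1σ).
T⁴ = 0.350·3580/(1·5.67×10⁻⁸) = 2.210×10¹⁰ K⁴.
T = (2.210×10¹⁰)^(1/4).

T ≈ 386 K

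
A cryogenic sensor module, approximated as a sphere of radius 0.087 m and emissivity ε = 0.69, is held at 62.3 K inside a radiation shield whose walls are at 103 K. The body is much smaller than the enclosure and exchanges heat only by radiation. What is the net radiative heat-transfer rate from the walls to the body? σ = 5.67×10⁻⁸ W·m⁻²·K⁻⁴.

For a small grey body in a large enclosure: P_net = εσA(T_body⁴ − T_wall⁴).
A = 4πr² = 0.09511 m²; T_body⁴ − T_wall⁴ = 1.506×10⁷ − 1.126×10⁸ = -9.749×10⁷ K⁴.
|P_net| = 0.69·5.67×10⁻⁸·0.09511·9.749×10⁷.

P_net ≈ 0.363 W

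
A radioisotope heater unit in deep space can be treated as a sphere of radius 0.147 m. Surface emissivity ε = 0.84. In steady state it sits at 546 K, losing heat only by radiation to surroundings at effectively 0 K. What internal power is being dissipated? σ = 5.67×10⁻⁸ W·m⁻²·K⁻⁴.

P ≈ 1150 W

Steady state: P = εσA T⁴.
A = 4πr² = 0.2715 m²; T⁴ = (546)⁴ = 8.887×10¹⁰ K⁴.
P = 0.84 × 5.67×10⁻⁸ × 0.2715 × 8.887×10¹⁰.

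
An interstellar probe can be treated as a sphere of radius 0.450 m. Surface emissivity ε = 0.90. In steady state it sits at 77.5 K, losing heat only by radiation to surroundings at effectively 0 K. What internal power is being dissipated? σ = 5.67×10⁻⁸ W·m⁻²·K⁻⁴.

P ≈ 4.68 W

Steady state: P = εσA T⁴.
A = 4πr² = 2.545 m²; T⁴ = (77.5)⁴ = 3.608×10⁷ K⁴.
P = 0.90 × 5.67×10⁻⁸ × 2.545 × 3.608×10⁷.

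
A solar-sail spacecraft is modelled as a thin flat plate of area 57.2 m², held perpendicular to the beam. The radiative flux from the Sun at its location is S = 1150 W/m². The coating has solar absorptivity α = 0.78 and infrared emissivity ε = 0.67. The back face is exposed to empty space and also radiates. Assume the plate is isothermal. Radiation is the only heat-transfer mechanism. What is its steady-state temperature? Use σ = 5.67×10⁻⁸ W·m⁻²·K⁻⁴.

T ≈ 330 K

At equilibrium, absorbed power = emitted power.
Absorbing cross-section = A = 57.20 m²; emitting surface = 2A = 114.4 m² (ratio 2).
αS·A_cross = εσ·A_surf·T⁴  ⇒  T⁴ = αS/(ε·2σ).
T⁴ = 0.780·1150/(0.67·2·5.67×10⁻⁸) = 1.181×10¹⁰ K⁴.
T = (1.181×10¹⁰)^(1/4).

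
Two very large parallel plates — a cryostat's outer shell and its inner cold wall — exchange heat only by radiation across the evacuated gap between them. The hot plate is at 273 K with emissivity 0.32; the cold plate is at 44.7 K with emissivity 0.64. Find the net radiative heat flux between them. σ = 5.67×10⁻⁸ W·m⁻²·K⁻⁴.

q ≈ 85.3 W/m²

For two infinite grey parallel plates, q = σ(T₁⁴ − T₂⁴)/(1/ε₁ + 1/ε₂ − 1).
T₁⁴ − T₂⁴ = 5.555×10⁹ − 3.992×10⁶ = 5.551×10⁹ K⁴.
1/ε₁ + 1/ε₂ − 1 = 3.125 + 1.562 − 1 = 3.688.
q = 5.67×10⁻⁸ × 5.551×10⁹ / 3.688.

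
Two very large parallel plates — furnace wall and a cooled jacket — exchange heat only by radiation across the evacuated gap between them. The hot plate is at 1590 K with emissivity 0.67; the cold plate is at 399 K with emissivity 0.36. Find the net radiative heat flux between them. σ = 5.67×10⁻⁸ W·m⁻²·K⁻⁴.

For two infinite grey parallel plates, q = σ(T₁⁴ − T₂⁴)/(1/ε₁ + 1/ε₂ − 1).
T₁⁴ − T₂⁴ = 6.391×10¹² − 2.534×10¹⁰ = 6.366×10¹² K⁴.
1/ε₁ + 1/ε₂ − 1 = 1.493 + 2.778 − 1 = 3.270.
q = 5.67×10⁻⁸ × 6.366×10¹² / 3.270.

q ≈ 1.10×10⁵ W/m²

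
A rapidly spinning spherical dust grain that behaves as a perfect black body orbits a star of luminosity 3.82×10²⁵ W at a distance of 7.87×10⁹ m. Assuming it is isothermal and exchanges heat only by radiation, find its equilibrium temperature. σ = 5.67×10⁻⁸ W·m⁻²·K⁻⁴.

T ≈ 682 K

First find the stellar flux at distance d: S = L/(4πd²) = 3.82×10²⁵/(4π·(7.87×10⁹)²) = 49080 W/m².
For an isothermal sphere, absorbed (1−a)S·πr² = emitted σ·4πr²·T⁴, so T⁴ = (1−a)S/(4σ).
T⁴ = 1.00·49080/(4·5.67×10⁻⁸) = 2.164×10¹¹ K⁴.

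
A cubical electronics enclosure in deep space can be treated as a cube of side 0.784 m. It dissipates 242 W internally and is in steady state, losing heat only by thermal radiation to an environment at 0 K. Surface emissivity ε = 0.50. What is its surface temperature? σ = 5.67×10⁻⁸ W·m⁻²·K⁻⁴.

Steady state: internal power = radiated power, P = εσA T⁴.
Radiating area A = 6L² = 3.688 m².
T⁴ = P/(εσA) = 242/(0.50·5.67×10⁻⁸·3.688) = 2.315×10⁹ K⁴.
T = (2.315×10⁹)^(1/4).

T ≈ 219 K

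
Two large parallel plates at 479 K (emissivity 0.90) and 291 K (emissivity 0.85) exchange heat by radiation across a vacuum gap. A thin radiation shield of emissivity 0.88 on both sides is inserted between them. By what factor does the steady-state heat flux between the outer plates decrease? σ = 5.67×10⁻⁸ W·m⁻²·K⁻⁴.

Without shield: q₀ = σΔ(T⁴)/(1/ε₁+1/ε₂−1) with denominator 1.288.
With shield the two gaps are in series; the resistances add: (1/ε₁+1/ε_s−1)+(1/ε_s+1/ε₂−1) = 1.247+1.313 = 2.560.
Heat-flux ratio q₀/q = 2.560/1.288.

factor ≈ 1.99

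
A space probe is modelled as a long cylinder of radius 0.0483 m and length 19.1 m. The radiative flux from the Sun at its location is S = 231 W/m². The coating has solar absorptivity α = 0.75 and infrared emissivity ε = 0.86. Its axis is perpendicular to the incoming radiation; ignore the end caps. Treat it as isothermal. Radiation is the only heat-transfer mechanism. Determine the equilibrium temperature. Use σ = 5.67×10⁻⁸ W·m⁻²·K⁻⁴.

At equilibrium, absorbed power = emitted power.
Absorbing cross-section = 2rL = 1.845 m²; emitting surface = 2πrL = 5.796 m² (ratio π).
αS·A_cross = εσ·A_surf·T⁴  ⇒  T⁴ = αS/(ε·πσ).
T⁴ = 0.750·231/(0.86·π·5.67×10⁻⁸) = 1.131×10⁹ K⁴.
T = (1.131×10⁹)^(1/4).

T ≈ 183 K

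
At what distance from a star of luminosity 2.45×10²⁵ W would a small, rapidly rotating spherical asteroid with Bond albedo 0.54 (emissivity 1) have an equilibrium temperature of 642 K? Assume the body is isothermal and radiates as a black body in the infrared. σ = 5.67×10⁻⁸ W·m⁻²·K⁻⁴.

For an isothermal black-emitting sphere, (1−a)S·πr² = σ·4πr²·T⁴ ⇒ S = 4σT⁴/(1−a).
S = 4·5.67×10⁻⁸·(642)⁴/0.460 = 83760 W/m².
Flux falls as S = L/(4πd²), so d = √(L/(4πS)) = √(2.45×10²⁵/(4π·83760)).

d ≈ 4.82×10⁹ m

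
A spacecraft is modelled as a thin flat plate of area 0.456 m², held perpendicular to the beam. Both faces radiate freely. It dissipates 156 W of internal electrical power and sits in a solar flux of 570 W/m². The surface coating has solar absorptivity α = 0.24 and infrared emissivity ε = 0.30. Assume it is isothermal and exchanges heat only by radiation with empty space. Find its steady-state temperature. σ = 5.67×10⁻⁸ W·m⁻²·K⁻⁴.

T ≈ 344 K

At steady state, absorbed solar power + internal power = radiated power.
Absorbed: α·S·A_cross = 0.24·570·0.4560 = 62.38 W (cross-section A).
Total input = 62.38 + 156 = 218.4 W.
Radiated: εσ·A_surf·T⁴ with A_surf = 2A = 0.9120 m².
T⁴ = 218.4/(0.30·5.67×10⁻⁸·0.9120) = 1.408×10¹⁰ K⁴.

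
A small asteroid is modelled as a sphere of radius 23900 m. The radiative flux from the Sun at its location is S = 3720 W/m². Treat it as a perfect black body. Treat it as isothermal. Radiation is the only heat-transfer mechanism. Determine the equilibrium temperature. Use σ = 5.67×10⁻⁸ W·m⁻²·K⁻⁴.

At equilibrium, absorbed power = emitted power.
Absorbing cross-section = πr² = 1.795×10⁹ m²; emitting surface = 4πr² = 7.178×10⁹ m² (ratio 4).
S·A_cross = εσ·A_surf·T⁴  ⇒  T⁴ = S/(4σ).
T⁴ = 1.00·3720/(4·5.67×10⁻⁸) = 1.640×10¹⁰ K⁴.
T = (1.640×10¹⁰)^(1/4).

T ≈ 358 K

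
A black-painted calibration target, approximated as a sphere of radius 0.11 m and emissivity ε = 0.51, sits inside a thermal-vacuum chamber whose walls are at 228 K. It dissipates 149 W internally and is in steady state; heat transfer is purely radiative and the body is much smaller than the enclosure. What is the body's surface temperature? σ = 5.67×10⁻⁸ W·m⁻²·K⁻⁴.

T ≈ 437 K

For a small grey body in a large enclosure, net radiated power = εσA(T⁴ − T_w⁴).
Steady state: P = εσA(T⁴ − T_w⁴) with A = 4πr² = 0.1521 m².
T⁴ = P/(εσA) + T_w⁴ = 149/(0.51·5.67×10⁻⁸·0.1521) + (228)⁴
    = 3.389×10¹⁰ + 2.702×10⁹ = 3.659×10¹⁰ K⁴.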